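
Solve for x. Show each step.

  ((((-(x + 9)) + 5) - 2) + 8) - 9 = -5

Step 1. [((((-(x + 9)) + 5) - 2) + 8) - 9 = -5] add 9: x sits inside (… - 9). So sub: (((-(x + 9)) + 5) - 2) + 8 = 4.
Step 2. [(((-(x + 9)) + 5) - 2) + 8 = 4] +8 is outermost — subtract 8 both sides, so sub: ((-(x + 9)) + 5) - 2 = -4.
Step 3. [((-(x + 9)) + 5) - 2 = -4] 2 comes off first (add 2). So sub: (-(x + 9)) + 5 = -2.
Step 4. [(-(x + 9)) + 5 = -2] subtract 5: x sits inside (… + 5). So sub: -(x + 9) = -7.
Step 5. [-(x + 9) = -7] leading − — multiply by −1, so neg: x + 9 = 7.
Step 6. [x + 9 = 7] +9 is outermost — subtract 9 both sides, so sub: x = -2.

Answer: x ∈ {-2}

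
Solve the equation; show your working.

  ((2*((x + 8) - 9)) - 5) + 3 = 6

Step 1. [((2*((x + 8) - 9)) - 5) + 3 = 6] peel the +3: subtract 3 from each side, so sub: (2*((x + 8) - 9)) - 5 = 3.
Step 2. [(2*((x + 8) - 9)) - 5 = 3] add 5: x sits inside (… - 5), so sub: 2*((x + 8) - 9) = 8.
Step 3. [2*((x + 8) - 9) = 8] 2·(inner) — divide through by 2 ⇒ div: (x + 8) - 9 = 4.
Step 4. [(x + 8) - 9 = 4] add 9: x sits inside (… - 9) ⇒ sub: x + 8 = 13.
Step 5. [x + 8 = 13] +8 is outermost — subtract 8 both sides. So sub: x = 5.

Answer: x ∈ {5}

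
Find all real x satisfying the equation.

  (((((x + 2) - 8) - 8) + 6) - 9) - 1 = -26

Step 1. [(((((x + 2) - 8) - 8) + 6) - 9) - 1 = -26] add 1: x sits inside (… - 1) ⇒ sub: ((((x + 2) - 8) - 8) + 6) - 9 = -25.
Step 2. [((((x + 2) - 8) - 8) + 6) - 9 = -25] 9 comes off first (add 9), so sub: (((x + 2) - 8) - 8) + 6 = -16.
Step 3. [(((x + 2) - 8) - 8) + 6 = -16] subtract 6: x sits inside (… + 6), so sub: ((x + 2) - 8) - 8 = -22.
Step 4. [((x + 2) - 8) - 8 = -22] the outer -8 inverts by adding 8 ⇒ sub: (x + 2) - 8 = -14.
Step 5. [(x + 2) - 8 = -14] add 8: x sits inside (… - 8) ⇒ sub: x + 2 = -6.
Step 6. [x + 2 = -6] +2 is outermost — subtract 2 both sides. So sub: x = -8.

Answer: x ∈ {-8}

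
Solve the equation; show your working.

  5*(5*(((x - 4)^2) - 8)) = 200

Step 1. [5*(5*(((x - 4)^2) - 8)) = 200] 5 out front; divide by 5 ⇒ div: 5*(((x - 4)^2) - 8) = 40.
Step 2. [5*(((x - 4)^2) - 8) = 40] LHS = 5·(…); ÷5 both sides ⇒ div: ((x - 4)^2) - 8 = 8.
Step 3. [((x - 4)^2) - 8 = 8] 8 comes off first (add 8), so sub: (x - 4)^2 = 16.
Step 4. [(x - 4)^2 = 16] √ both sides: 16 ≥ 0 gives two branches, so sqrt: x - 4 = 4 or -4.
Step 5. [x - 4 = 4 or -4] the outer -4 inverts by adding 4 ⇒ sub: x = 8 or 0.

Answer: x ∈ {0, 8}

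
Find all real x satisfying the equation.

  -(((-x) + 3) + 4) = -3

Step 1. [-(((-x) + 3) + 4) = -3] flip signs both sides ⇒ neg: ((-x) + 3) + 4 = 3.
Step 2. [((-x) + 3) + 4 = 3] the outer +4 inverts by subtracting 4 ⇒ sub: (-x) + 3 = -1.
Step 3. [(-x) + 3 = -1] the outer +3 inverts by subtracting 3. So sub: -x = -4.
Step 4. [-x = -4] flip signs both sides ⇒ neg: x = 4.

Answer: x ∈ {4}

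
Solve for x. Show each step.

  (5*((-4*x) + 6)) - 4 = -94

Step 1. [(5*((-4*x) + 6)) - 4 = -94] the outer -4 inverts by adding 4 ⇒ sub: 5*((-4*x) + 6) = -90.
Step 2. [5*((-4*x) + 6) = -90] divide by the outer 5, so div: (-4*x) + 6 = -18.
Step 3. [(-4*x) + 6 = -18] the outer +6 inverts by subtracting 6 ⇒ sub: -4*x = -24.
Step 4. [-4*x = -24] LHS = -4·(…); ÷-4 both sides. So div: x = 6.

Answer: x ∈ {6}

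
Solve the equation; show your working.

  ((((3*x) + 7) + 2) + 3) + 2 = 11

Step 1. [((((3*x) + 7) + 2) + 3) + 2 = 11] peel the +2: subtract 2 from each side, so sub: (((3*x) + 7) + 2) + 3 = 9.
Step 2. [(((3*x) + 7) + 2) + 3 = 9] 3 comes off first (subtract 3), so sub: ((3*x) + 7) + 2 = 6.
Step 3. [((3*x) + 7) + 2 = 6] subtract 2: x sits inside (… + 2), so sub: (3*x) + 7 = 4.
Step 4. [(3*x) + 7 = 4] the outer +7 inverts by subtracting 7 ⇒ sub: 3*x = -3.
Step 5. [3*x = -3] 3·(inner) — divide through by 3, so div: x = -1.

Answer: x ∈ {-1}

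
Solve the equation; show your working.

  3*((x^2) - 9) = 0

Step 1. [3*((x^2) - 9) = 0] 3 out front; divide by 3. So div: (x^2) - 9 = 0.
Step 2. [(x^2) - 9 = 0] add 9: x sits inside (… - 9). So sub: x^2 = 9.
Step 3. [x^2 = 9] LHS squared, RHS 9 ≥ 0: apply √ (±), so sqrt: x = 3 or -3.

Answer: x ∈ {-3, 3}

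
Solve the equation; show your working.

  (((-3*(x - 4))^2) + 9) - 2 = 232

Step 1. [(((-3*(x - 4))^2) + 9) - 2 = 232] peel the -2: add 2 from each side, so sub: ((-3*(x - 4))^2) + 9 = 234.
Step 2. [((-3*(x - 4))^2) + 9 = 234] subtract 9: x sits inside (… + 9). So sub: (-3*(x - 4))^2 = 225.
Step 3. [(-3*(x - 4))^2 = 225] √ both sides: 225 ≥ 0 gives two branches. So sqrt: -3*(x - 4) = 15 or -15.
Step 4. [-3*(x - 4) = 15 or -15] divide by the outer -3 ⇒ div: x - 4 = -5 or 5.
Step 5. [x - 4 = -5 or 5] 4 comes off first (add 4) ⇒ sub: x = -1 or 9.

Answer: x ∈ {-1, 9}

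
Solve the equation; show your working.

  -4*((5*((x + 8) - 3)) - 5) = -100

Step 1. [-4*((5*((x + 8) - 3)) - 5) = -100] -4 out front; divide by -4. So div: (5*((x + 8) - 3)) - 5 = 25.
Step 2. [(5*((x + 8) - 3)) - 5 = 25] 5 | LHS and 5 | 25: pull 5 out, so factor: ((x + 8) - 3) - 1 = 5.
Step 3. [((x + 8) - 3) - 1 = 5] peel the -1: add 1 from each side. So sub: (x + 8) - 3 = 6.
Step 4. [(x + 8) - 3 = 6] the outer -3 inverts by adding 3 ⇒ sub: x + 8 = 9.
Step 5. [x + 8 = 9] peel the +8: subtract 8 from each side. So sub: x = 1.

Answer: x ∈ {1}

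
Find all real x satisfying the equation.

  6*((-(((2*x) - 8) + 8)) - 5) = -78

Step 1. [6*((-(((2*x) - 8) + 8)) - 5) = -78] divide by the outer 6, so div: (-(((2*x) - 8) + 8)) - 5 = -13.
Step 2. [(-(((2*x) - 8) + 8)) - 5 = -13] add 5: x sits inside (… - 5). So sub: -(((2*x) - 8) + 8) = -8.
Step 3. [-(((2*x) - 8) + 8) = -8] flip signs both sides, so neg: ((2*x) - 8) + 8 = 8.
Step 4. [((2*x) - 8) + 8 = 8] +8 is outermost — subtract 8 both sides. So sub: (2*x) - 8 = 0.
Step 5. [(2*x) - 8 = 0] -8 is outermost — add 8 both sides, so sub: 2*x = 8.
Step 6. [2*x = 8] LHS = 2·(…); ÷2 both sides ⇒ div: x = 4.

Answer: x ∈ {4}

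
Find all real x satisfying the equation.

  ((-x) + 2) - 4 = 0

Step 1. [((-x) + 2) - 4 = 0] peel the -4: add 4 from each side. So sub: (-x) + 2 = 4.
Step 2. [(-x) + 2 = 4] 2 comes off first (subtract 2). So sub: -x = 2.
Step 3. [-x = 2] LHS negated; negate both sides. So neg: x = -2.

Answer: x ∈ {-2}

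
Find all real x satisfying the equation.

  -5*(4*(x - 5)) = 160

Step 1. [-5*(4*(x - 5)) = 160] LHS = -5·(…); ÷-5 both sides. So div: 4*(x - 5) = -32.
Step 2. [4*(x - 5) = -32] LHS = 4·(…); ÷4 both sides. So div: x - 5 = -8.
Step 3. [x - 5 = -8] the outer -5 inverts by adding 5, so sub: x = -3.

Answer: x ∈ {-3}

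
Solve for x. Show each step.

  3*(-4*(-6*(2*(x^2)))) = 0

Step 1. [3*(-4*(-6*(2*(x^2)))) = 0] divide by the outer 3. So div: -4*(-6*(2*(x^2))) = 0.
Step 2. [-4*(-6*(2*(x^2))) = 0] LHS = -4·(…); ÷-4 both sides. So div: -6*(2*(x^2)) = 0.
Step 3. [-6*(2*(x^2)) = 0] LHS = -6·(…); ÷-6 both sides. So div: 2*(x^2) = 0.
Step 4. [2*(x^2) = 0] LHS = 2·(…); ÷2 both sides, so div: x^2 = 0.
Step 5. [x^2 = 0] LHS squared, RHS 0 ≥ 0: apply √ (±), so sqrt: x = 0.

Answer: x ∈ {0}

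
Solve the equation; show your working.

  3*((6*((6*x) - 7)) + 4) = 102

Step 1. [3*((6*((6*x) - 7)) + 4) = 102] 3·(inner) — divide through by 3. So div: (6*((6*x) - 7)) + 4 = 34.
Step 2. [(6*((6*x) - 7)) + 4 = 34] 4 comes off first (subtract 4). So sub: 6*((6*x) - 7) = 30.
Step 3. [6*((6*x) - 7) = 30] 6·(inner) — divide through by 6. So div: (6*x) - 7 = 5.
Step 4. [(6*x) - 7 = 5] -7 is outermost — add 7 both sides ⇒ sub: 6*x = 12.
Step 5. [6*x = 12] leading coefficient 6: divide by 6, so div: x = 2.

Answer: x ∈ {2}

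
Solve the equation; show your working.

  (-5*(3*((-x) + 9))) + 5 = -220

Step 1. [(-5*(3*((-x) + 9))) + 5 = -220] common factor -5 (LHS and -220) — divide through. So factor: (3*((-x) + 9)) - 1 = 44.
Step 2. [(3*((-x) + 9)) - 1 = 44] the outer -1 inverts by adding 1. So sub: 3*((-x) + 9) = 45.
Step 3. [3*((-x) + 9) = 45] leading coefficient 3: divide by 3. So div: (-x) + 9 = 15.
Step 4. [(-x) + 9 = 15] 9 comes off first (subtract 9). So sub: -x = 6.
Step 5. [-x = 6] LHS negated; negate both sides, so neg: x = -6.

Answer: x ∈ {-6}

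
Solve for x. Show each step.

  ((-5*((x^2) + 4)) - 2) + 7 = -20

Step 1. [((-5*((x^2) + 4)) - 2) + 7 = -20] the outer +7 inverts by subtracting 7, so sub: (-5*((x^2) + 4)) - 2 = -27.
Step 2. [(-5*((x^2) + 4)) - 2 = -27] add 2: x sits inside (… - 2), so sub: -5*((x^2) + 4) = -25.
Step 3. [-5*((x^2) + 4) = -25] -5 out front; divide by -5 ⇒ div: (x^2) + 4 = 5.
Step 4. [(x^2) + 4 = 5] the outer +4 inverts by subtracting 4. So sub: x^2 = 1.
Step 5. [x^2 = 1] √ both sides: 1 ≥ 0 gives two branches. So sqrt: x = 1 or -1.

Answer: x ∈ {-1, 1}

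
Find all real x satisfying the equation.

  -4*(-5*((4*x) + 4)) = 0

Step 1. [-4*(-5*((4*x) + 4)) = 0] leading coefficient -4: divide by -4. So div: -5*((4*x) + 4) = 0.
Step 2. [-5*((4*x) + 4) = 0] divide by the outer -5 ⇒ div: (4*x) + 4 = 0.
Step 3. [(4*x) + 4 = 0] common factor 4 (LHS and 0) — divide through, so factor: x + 1 = 0.
Step 4. [x + 1 = 0] peel the +1: subtract 1 from each side. So sub: x = -1.

Answer: x ∈ {-1}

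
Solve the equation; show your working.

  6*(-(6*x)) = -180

Step 1. [6*(-(6*x)) = -180] 6 out front; divide by 6. So div: -(6*x) = -30.
Step 2. [-(6*x) = -30] flip signs both sides, so neg: 6*x = 30.
Step 3. [6*x = 30] 6·(inner) — divide through by 6 ⇒ div: x = 5.

Answer: x ∈ {5}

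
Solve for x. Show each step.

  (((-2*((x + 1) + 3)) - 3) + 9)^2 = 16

Step 1. [(((-2*((x + 1) + 3)) - 3) + 9)^2 = 16] 16 ≥ 0, LHS is (·)² — take ±√ ⇒ sqrt: ((-2*((x + 1) + 3)) - 3) + 9 = 4 or -4.
Step 2. [((-2*((x + 1) + 3)) - 3) + 9 = 4 or -4] the outer +9 inverts by subtracting 9, so sub: (-2*((x + 1) + 3)) - 3 = -5 or -13.
Step 3. [(-2*((x + 1) + 3)) - 3 = -5 or -13] add 3: x sits inside (… - 3). So sub: -2*((x + 1) + 3) = -2 or -10.
Step 4. [-2*((x + 1) + 3) = -2 or -10] -2·(inner) — divide through by -2. So div: (x + 1) + 3 = 1 or 5.
Step 5. [(x + 1) + 3 = 1 or 5] +3 is outermost — subtract 3 both sides ⇒ sub: x + 1 = -2 or 2.
Step 6. [x + 1 = -2 or 2] +1 is outermost — subtract 1 both sides ⇒ sub: x = -3 or 1.

Answer: x ∈ {-3, 1}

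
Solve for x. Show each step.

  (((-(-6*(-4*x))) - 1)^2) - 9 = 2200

Step 1. [(((-(-6*(-4*x))) - 1)^2) - 9 = 2200] peel the -9: add 9 from each side, so sub: ((-(-6*(-4*x))) - 1)^2 = 2209.
Step 2. [((-(-6*(-4*x))) - 1)^2 = 2209] 2209 ≥ 0, LHS is (·)² — take ±√ ⇒ sqrt: (-(-6*(-4*x))) - 1 = 47 or -47.
Step 3. [(-(-6*(-4*x))) - 1 = 47 or -47] -1 is outermost — add 1 both sides. So sub: -(-6*(-4*x)) = 48 or -46.
Step 4. [-(-6*(-4*x)) = 48 or -46] leading − — multiply by −1. So neg: -6*(-4*x) = -48 or 46.
Step 5. [-6*(-4*x) = -48 or 46] -6 out front; divide by -6. So div: -4*x = 8 or -23/3.
Step 6. [-4*x = 8 or -23/3] -4·(inner) — divide through by -4, so div: x = -2 or 23/12.

Answer: x ∈ {-2, 23/12}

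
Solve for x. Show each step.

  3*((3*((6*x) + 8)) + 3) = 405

Step 1. [3*((3*((6*x) + 8)) + 3) = 405] 3·(inner) — divide through by 3. So div: (3*((6*x) + 8)) + 3 = 135.
Step 2. [(3*((6*x) + 8)) + 3 = 135] the outer +3 inverts by subtracting 3. So sub: 3*((6*x) + 8) = 132.
Step 3. [3*((6*x) + 8) = 132] 3 out front; divide by 3 ⇒ div: (6*x) + 8 = 44.
Step 4. [(6*x) + 8 = 44] +8 is outermost — subtract 8 both sides ⇒ sub: 6*x = 36.
Step 5. [6*x = 36] leading coefficient 6: divide by 6 ⇒ div: x = 6.

Answer: x ∈ {6}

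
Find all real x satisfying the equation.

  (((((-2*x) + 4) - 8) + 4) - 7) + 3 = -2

Step 1. [(((((-2*x) + 4) - 8) + 4) - 7) + 3 = -2] +3 is outermost — subtract 3 both sides. So sub: ((((-2*x) + 4) - 8) + 4) - 7 = -5.
Step 2. [((((-2*x) + 4) - 8) + 4) - 7 = -5] -7 is outermost — add 7 both sides, so sub: (((-2*x) + 4) - 8) + 4 = 2.
Step 3. [(((-2*x) + 4) - 8) + 4 = 2] +4 is outermost — subtract 4 both sides. So sub: ((-2*x) + 4) - 8 = -2.
Step 4. [((-2*x) + 4) - 8 = -2] add 8: x sits inside (… - 8), so sub: (-2*x) + 4 = 6.
Step 5. [(-2*x) + 4 = 6] +4 is outermost — subtract 4 both sides, so sub: -2*x = 2.
Step 6. [-2*x = 2] -2·(inner) — divide through by -2, so div: x = -1.

Answer: x ∈ {-1}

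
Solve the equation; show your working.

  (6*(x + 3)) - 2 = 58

Step 1. [(6*(x + 3)) - 2 = 58] peel the -2: add 2 from each side ⇒ sub: 6*(x + 3) = 60.
Step 2. [6*(x + 3) = 60] LHS = 6·(…); ÷6 both sides ⇒ div: x + 3 = 10.
Step 3. [x + 3 = 10] the outer +3 inverts by subtracting 3. So sub: x = 7.

Answer: x ∈ {7}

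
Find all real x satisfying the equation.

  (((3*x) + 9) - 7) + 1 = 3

Step 1. [(((3*x) + 9) - 7) + 1 = 3] subtract 1: x sits inside (… + 1). So sub: ((3*x) + 9) - 7 = 2.
Step 2. [((3*x) + 9) - 7 = 2] -7 is outermost — add 7 both sides ⇒ sub: (3*x) + 9 = 9.
Step 3. [(3*x) + 9 = 9] common factor 3 (LHS and 9) — divide through, so factor: x + 3 = 3.
Step 4. [x + 3 = 3] subtract 3: x sits inside (… + 3) ⇒ sub: x = 0.

Answer: x ∈ {0}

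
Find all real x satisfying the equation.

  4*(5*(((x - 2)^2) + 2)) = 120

Step 1. [4*(5*(((x - 2)^2) + 2)) = 120] 4·(inner) — divide through by 4, so div: 5*(((x - 2)^2) + 2) = 30.
Step 2. [5*(((x - 2)^2) + 2) = 30] 5 out front; divide by 5, so div: ((x - 2)^2) + 2 = 6.
Step 3. [((x - 2)^2) + 2 = 6] +2 is outermost — subtract 2 both sides ⇒ sub: (x - 2)^2 = 4.
Step 4. [(x - 2)^2 = 4] 4 ≥ 0, LHS is (·)² — take ±√, so sqrt: x - 2 = 2 or -2.
Step 5. [x - 2 = 2 or -2] 2 comes off first (add 2) ⇒ sub: x = 4 or 0.

Answer: x ∈ {0, 4}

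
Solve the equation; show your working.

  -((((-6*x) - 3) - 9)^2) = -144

Step 1. [-((((-6*x) - 3) - 9)^2) = -144] leading − — multiply by −1 ⇒ neg: (((-6*x) - 3) - 9)^2 = 144.
Step 2. [(((-6*x) - 3) - 9)^2 = 144] √ both sides: 144 ≥ 0 gives two branches. So sqrt: ((-6*x) - 3) - 9 = 12 or -12.
Step 3. [((-6*x) - 3) - 9 = 12 or -12] 9 comes off first (add 9). So sub: (-6*x) - 3 = 21 or -3.
Step 4. [(-6*x) - 3 = 21 or -3] 3 comes off first (add 3), so sub: -6*x = 24 or 0.
Step 5. [-6*x = 24 or 0] -6 out front; divide by -6, so div: x = -4 or 0.

Answer: x ∈ {-4, 0}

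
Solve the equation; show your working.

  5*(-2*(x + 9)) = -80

Step 1. [5*(-2*(x + 9)) = -80] LHS = 5·(…); ÷5 both sides. So div: -2*(x + 9) = -16.
Step 2. [-2*(x + 9) = -16] leading coefficient -2: divide by -2. So div: x + 9 = 8.
Step 3. [x + 9 = 8] the outer +9 inverts by subtracting 9. So sub: x = -1.

Answer: x ∈ {-1}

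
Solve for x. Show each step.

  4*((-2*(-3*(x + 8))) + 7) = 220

Step 1. [4*((-2*(-3*(x + 8))) + 7) = 220] LHS = 4·(…); ÷4 both sides. So div: (-2*(-3*(x + 8))) + 7 = 55.
Step 2. [(-2*(-3*(x + 8))) + 7 = 55] 7 comes off first (subtract 7) ⇒ sub: -2*(-3*(x + 8)) = 48.
Step 3. [-2*(-3*(x + 8)) = 48] -2 out front; divide by -2 ⇒ div: -3*(x + 8) = -24.
Step 4. [-3*(x + 8) = -24] -3·(inner) — divide through by -3 ⇒ div: x + 8 = 8.
Step 5. [x + 8 = 8] the outer +8 inverts by subtracting 8 ⇒ sub: x = 0.

Answer: x ∈ {0}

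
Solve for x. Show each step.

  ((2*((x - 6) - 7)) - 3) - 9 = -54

Step 1. [((2*((x - 6) - 7)) - 3) - 9 = -54] the outer -9 inverts by adding 9. So sub: (2*((x - 6) - 7)) - 3 = -45.
Step 2. [(2*((x - 6) - 7)) - 3 = -45] -3 is outermost — add 3 both sides. So sub: 2*((x - 6) - 7) = -42.
Step 3. [2*((x - 6) - 7) = -42] leading coefficient 2: divide by 2. So div: (x - 6) - 7 = -21.
Step 4. [(x - 6) - 7 = -21] peel the -7: add 7 from each side ⇒ sub: x - 6 = -14.
Step 5. [x - 6 = -14] peel the -6: add 6 from each side ⇒ sub: x = -8.

Answer: x ∈ {-8}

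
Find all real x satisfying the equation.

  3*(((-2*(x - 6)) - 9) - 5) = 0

Step 1. [3*(((-2*(x - 6)) - 9) - 5) = 0] 3 out front; divide by 3. So div: ((-2*(x - 6)) - 9) - 5 = 0.
Step 2. [((-2*(x - 6)) - 9) - 5 = 0] add 5: x sits inside (… - 5) ⇒ sub: (-2*(x - 6)) - 9 = 5.
Step 3. [(-2*(x - 6)) - 9 = 5] the outer -9 inverts by adding 9. So sub: -2*(x - 6) = 14.
Step 4. [-2*(x - 6) = 14] divide by the outer -2. So div: x - 6 = -7.
Step 5. [x - 6 = -7] peel the -6: add 6 from each side, so sub: x = -1.

Answer: x ∈ {-1}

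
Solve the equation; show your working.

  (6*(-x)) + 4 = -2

Step 1. [(6*(-x)) + 4 = -2] 4 comes off first (subtract 4). So sub: 6*(-x) = -6.
Step 2. [6*(-x) = -6] divide by the outer 6, so div: -x = -1.
Step 3. [-x = -1] flip signs both sides ⇒ neg: x = 1.

Answer: x ∈ {1}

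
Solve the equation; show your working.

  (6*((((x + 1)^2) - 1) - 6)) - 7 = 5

Step 1. [(6*((((x + 1)^2) - 1) - 6)) - 7 = 5] 7 comes off first (add 7), so sub: 6*((((x + 1)^2) - 1) - 6) = 12.
Step 2. [6*((((x + 1)^2) - 1) - 6) = 12] 6 out front; divide by 6 ⇒ div: (((x + 1)^2) - 1) - 6 = 2.
Step 3. [(((x + 1)^2) - 1) - 6 = 2] add 6: x sits inside (… - 6), so sub: ((x + 1)^2) - 1 = 8.
Step 4. [((x + 1)^2) - 1 = 8] 1 comes off first (add 1). So sub: (x + 1)^2 = 9.
Step 5. [(x + 1)^2 = 9] √ both sides: 9 ≥ 0 gives two branches, so sqrt: x + 1 = 3 or -3.
Step 6. [x + 1 = 3 or -3] 1 comes off first (subtract 1), so sub: x = 2 or -4.

Answer: x ∈ {-4, 2}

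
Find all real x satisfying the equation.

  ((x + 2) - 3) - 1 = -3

Step 1. [((x + 2) - 3) - 1 = -3] add 1: x sits inside (… - 1). So sub: (x + 2) - 3 = -2.
Step 2. [(x + 2) - 3 = -2] peel the -3: add 3 from each side. So sub: x + 2 = 1.
Step 3. [x + 2 = 1] +2 is outermost — subtract 2 both sides. So sub: x = -1.

Answer: x ∈ {-1}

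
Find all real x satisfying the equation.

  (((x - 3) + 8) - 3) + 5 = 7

Step 1. [(((x - 3) + 8) - 3) + 5 = 7] peel the +5: subtract 5 from each side, so sub: ((x - 3) + 8) - 3 = 2.
Step 2. [((x - 3) + 8) - 3 = 2] peel the -3: add 3 from each side. So sub: (x - 3) + 8 = 5.
Step 3. [(x - 3) + 8 = 5] the outer +8 inverts by subtracting 8, so sub: x - 3 = -3.
Step 4. [x - 3 = -3] peel the -3: add 3 from each side, so sub: x = 0.

Answer: x ∈ {0}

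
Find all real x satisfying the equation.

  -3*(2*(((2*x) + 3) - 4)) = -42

Step 1. [-3*(2*(((2*x) + 3) - 4)) = -42] -3·(inner) — divide through by -3. So div: 2*(((2*x) + 3) - 4) = 14.
Step 2. [2*(((2*x) + 3) - 4) = 14] LHS = 2·(…); ÷2 both sides ⇒ div: ((2*x) + 3) - 4 = 7.
Step 3. [((2*x) + 3) - 4 = 7] peel the -4: add 4 from each side. So sub: (2*x) + 3 = 11.
Step 4. [(2*x) + 3 = 11] peel the +3: subtract 3 from each side, so sub: 2*x = 8.
Step 5. [2*x = 8] LHS = 2·(…); ÷2 both sides. So div: x = 4.

Answer: x ∈ {4}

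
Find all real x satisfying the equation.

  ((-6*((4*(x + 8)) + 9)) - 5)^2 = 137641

Step 1. [((-6*((4*(x + 8)) + 9)) - 5)^2 = 137641] √ both sides: 137641 ≥ 0 gives two branches, so sqrt: (-6*((4*(x + 8)) + 9)) - 5 = 371 or -371.
Step 2. [(-6*((4*(x + 8)) + 9)) - 5 = 371 or -371] peel the -5: add 5 from each side. So sub: -6*((4*(x + 8)) + 9) = 376 or -366.
Step 3. [-6*((4*(x + 8)) + 9) = 376 or -366] divide by the outer -6 ⇒ div: (4*(x + 8)) + 9 = -188/3 or 61.
Step 4. [(4*(x + 8)) + 9 = -188/3 or 61] peel the +9: subtract 9 from each side, so sub: 4*(x + 8) = -215/3 or 52.
Step 5. [4*(x + 8) = -215/3 or 52] leading coefficient 4: divide by 4, so div: x + 8 = -215/12 or 13.
Step 6. [x + 8 = -215/12 or 13] +8 is outermost — subtract 8 both sides ⇒ sub: x = -311/12 or 5.

Answer: x ∈ {-311/12, 5}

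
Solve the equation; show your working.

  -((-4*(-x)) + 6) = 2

Step 1. [-((-4*(-x)) + 6) = 2] leading − — multiply by −1 ⇒ neg: (-4*(-x)) + 6 = -2.
Step 2. [(-4*(-x)) + 6 = -2] the outer +6 inverts by subtracting 6 ⇒ sub: -4*(-x) = -8.
Step 3. [-4*(-x) = -8] -4·(inner) — divide through by -4. So div: -x = 2.
Step 4. [-x = 2] LHS negated; negate both sides, so neg: x = -2.

Answer: x ∈ {-2}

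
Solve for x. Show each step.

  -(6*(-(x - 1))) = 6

Step 1. [-(6*(-(x - 1))) = 6] LHS negated; negate both sides ⇒ neg: 6*(-(x - 1)) = -6.
Step 2. [6*(-(x - 1)) = -6] 6 out front; divide by 6, so div: -(x - 1) = -1.
Step 3. [-(x - 1) = -1] flip signs both sides. So neg: x - 1 = 1.
Step 4. [x - 1 = 1] 1 comes off first (add 1), so sub: x = 2.

Answer: x ∈ {2}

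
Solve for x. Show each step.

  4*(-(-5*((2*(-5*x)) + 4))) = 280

Step 1. [4*(-(-5*((2*(-5*x)) + 4))) = 280] leading coefficient 4: divide by 4. So div: -(-5*((2*(-5*x)) + 4)) = 70.
Step 2. [-(-5*((2*(-5*x)) + 4)) = 70] leading − — multiply by −1 ⇒ neg: -5*((2*(-5*x)) + 4) = -70.
Step 3. [-5*((2*(-5*x)) + 4) = -70] leading coefficient -5: divide by -5, so div: (2*(-5*x)) + 4 = 14.
Step 4. [(2*(-5*x)) + 4 = 14] subtract 4: x sits inside (… + 4) ⇒ sub: 2*(-5*x) = 10.
Step 5. [2*(-5*x) = 10] leading coefficient 2: divide by 2 ⇒ div: -5*x = 5.
Step 6. [-5*x = 5] -5·(inner) — divide through by -5 ⇒ div: x = -1.

Answer: x ∈ {-1}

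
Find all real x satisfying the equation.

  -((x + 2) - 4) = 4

Step 1. [-((x + 2) - 4) = 4] leading − — multiply by −1, so neg: (x + 2) - 4 = -4.
Step 2. [(x + 2) - 4 = -4] peel the -4: add 4 from each side ⇒ sub: x + 2 = 0.
Step 3. [x + 2 = 0] 2 comes off first (subtract 2), so sub: x = -2.

Answer: x ∈ {-2}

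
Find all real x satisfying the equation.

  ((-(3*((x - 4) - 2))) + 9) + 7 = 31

Step 1. [((-(3*((x - 4) - 2))) + 9) + 7 = 31] subtract 7: x sits inside (… + 7), so sub: (-(3*((x - 4) - 2))) + 9 = 24.
Step 2. [(-(3*((x - 4) - 2))) + 9 = 24] subtract 9: x sits inside (… + 9) ⇒ sub: -(3*((x - 4) - 2)) = 15.
Step 3. [-(3*((x - 4) - 2)) = 15] LHS negated; negate both sides ⇒ neg: 3*((x - 4) - 2) = -15.
Step 4. [3*((x - 4) - 2) = -15] leading coefficient 3: divide by 3, so div: (x - 4) - 2 = -5.
Step 5. [(x - 4) - 2 = -5] add 2: x sits inside (… - 2). So sub: x - 4 = -3.
Step 6. [x - 4 = -3] add 4: x sits inside (… - 4), so sub: x = 1.

Answer: x ∈ {1}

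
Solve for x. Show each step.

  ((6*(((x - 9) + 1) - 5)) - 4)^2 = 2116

Step 1. [((6*(((x - 9) + 1) - 5)) - 4)^2 = 2116] √ both sides: 2116 ≥ 0 gives two branches. So sqrt: (6*(((x - 9) + 1) - 5)) - 4 = 46 or -46.
Step 2. [(6*(((x - 9) + 1) - 5)) - 4 = 46 or -46] 4 comes off first (add 4) ⇒ sub: 6*(((x - 9) + 1) - 5) = 50 or -42.
Step 3. [6*(((x - 9) + 1) - 5) = 50 or -42] 6 out front; divide by 6. So div: ((x - 9) + 1) - 5 = 25/3 or -7.
Step 4. [((x - 9) + 1) - 5 = 25/3 or -7] the outer -5 inverts by adding 5 ⇒ sub: (x - 9) + 1 = 40/3 or -2.
Step 5. [(x - 9) + 1 = 40/3 or -2] +1 is outermost — subtract 1 both sides, so sub: x - 9 = 37/3 or -3.
Step 6. [x - 9 = 37/3 or -3] the outer -9 inverts by adding 9 ⇒ sub: x = 64/3 or 6.

Answer: x ∈ {6, 64/3}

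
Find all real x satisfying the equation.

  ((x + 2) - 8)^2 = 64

Step 1. [((x + 2) - 8)^2 = 64] LHS squared, RHS 64 ≥ 0: apply √ (±) ⇒ sqrt: (x + 2) - 8 = 8 or -8.
Step 2. [(x + 2) - 8 = 8 or -8] 8 comes off first (add 8). So sub: x + 2 = 16 or 0.
Step 3. [x + 2 = 16 or 0] peel the +2: subtract 2 from each side ⇒ sub: x = 14 or -2.

Answer: x ∈ {-2, 14}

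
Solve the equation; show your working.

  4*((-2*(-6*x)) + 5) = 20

Step 1. [4*((-2*(-6*x)) + 5) = 20] divide by the outer 4, so div: (-2*(-6*x)) + 5 = 5.
Step 2. [(-2*(-6*x)) + 5 = 5] subtract 5: x sits inside (… + 5) ⇒ sub: -2*(-6*x) = 0.
Step 3. [-2*(-6*x) = 0] -2·(inner) — divide through by -2, so div: -6*x = 0.
Step 4. [-6*x = 0] divide by the outer -6, so div: x = 0.

Answer: x ∈ {0}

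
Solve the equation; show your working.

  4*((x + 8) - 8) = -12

Step 1. [4*((x + 8) - 8) = -12] 4·(inner) — divide through by 4. So div: (x + 8) - 8 = -3.
Step 2. [(x + 8) - 8 = -3] 8 comes off first (add 8), so sub: x + 8 = 5.
Step 3. [x + 8 = 5] 8 comes off first (subtract 8). So sub: x = -3.

Answer: x ∈ {-3}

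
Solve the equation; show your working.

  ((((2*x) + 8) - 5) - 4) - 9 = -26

Step 1. [((((2*x) + 8) - 5) - 4) - 9 = -26] 9 comes off first (add 9). So sub: (((2*x) + 8) - 5) - 4 = -17.
Step 2. [(((2*x) + 8) - 5) - 4 = -17] the outer -4 inverts by adding 4, so sub: ((2*x) + 8) - 5 = -13.
Step 3. [((2*x) + 8) - 5 = -13] the outer -5 inverts by adding 5. So sub: (2*x) + 8 = -8.
Step 4. [(2*x) + 8 = -8] 2 divides every term; factor it out ⇒ factor: x + 4 = -4.
Step 5. [x + 4 = -4] 4 comes off first (subtract 4) ⇒ sub: x = -8.

Answer: x ∈ {-8}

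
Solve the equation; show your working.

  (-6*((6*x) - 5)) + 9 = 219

Step 1. [(-6*((6*x) - 5)) + 9 = 219] subtract 9: x sits inside (… + 9), so sub: -6*((6*x) - 5) = 210.
Step 2. [-6*((6*x) - 5) = 210] divide by the outer -6, so div: (6*x) - 5 = -35.
Step 3. [(6*x) - 5 = -35] -5 is outermost — add 5 both sides. So sub: 6*x = -30.
Step 4. [6*x = -30] 6·(inner) — divide through by 6 ⇒ div: x = -5.

Answer: x ∈ {-5}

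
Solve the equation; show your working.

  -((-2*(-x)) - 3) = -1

Step 1. [-((-2*(-x)) - 3) = -1] leading − — multiply by −1. So neg: (-2*(-x)) - 3 = 1.
Step 2. [(-2*(-x)) - 3 = 1] 3 comes off first (add 3) ⇒ sub: -2*(-x) = 4.
Step 3. [-2*(-x) = 4] leading coefficient -2: divide by -2 ⇒ div: -x = -2.
Step 4. [-x = -2] flip signs both sides, so neg: x = 2.

Answer: x ∈ {2}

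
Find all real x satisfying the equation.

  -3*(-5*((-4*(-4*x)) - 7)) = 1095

Step 1. [-3*(-5*((-4*(-4*x)) - 7)) = 1095] -3 out front; divide by -3, so div: -5*((-4*(-4*x)) - 7) = -365.
Step 2. [-5*((-4*(-4*x)) - 7) = -365] divide by the outer -5 ⇒ div: (-4*(-4*x)) - 7 = 73.
Step 3. [(-4*(-4*x)) - 7 = 73] 7 comes off first (add 7), so sub: -4*(-4*x) = 80.
Step 4. [-4*(-4*x) = 80] divide by the outer -4. So div: -4*x = -20.
Step 5. [-4*x = -20] leading coefficient -4: divide by -4 ⇒ div: x = 5.

Answer: x ∈ {5}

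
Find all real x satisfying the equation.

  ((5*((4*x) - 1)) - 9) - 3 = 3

Step 1. [((5*((4*x) - 1)) - 9) - 3 = 3] peel the -3: add 3 from each side. So sub: (5*((4*x) - 1)) - 9 = 6.
Step 2. [(5*((4*x) - 1)) - 9 = 6] 9 comes off first (add 9) ⇒ sub: 5*((4*x) - 1) = 15.
Step 3. [5*((4*x) - 1) = 15] divide by the outer 5 ⇒ div: (4*x) - 1 = 3.
Step 4. [(4*x) - 1 = 3] 1 comes off first (add 1), so sub: 4*x = 4.
Step 5. [4*x = 4] divide by the outer 4, so div: x = 1.

Answer: x ∈ {1}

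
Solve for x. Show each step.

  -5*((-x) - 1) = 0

Step 1. [-5*((-x) - 1) = 0] leading coefficient -5: divide by -5, so div: (-x) - 1 = 0.
Step 2. [(-x) - 1 = 0] 1 comes off first (add 1) ⇒ sub: -x = 1.
Step 3. [-x = 1] flip signs both sides, so neg: x = -1.

Answer: x ∈ {-1}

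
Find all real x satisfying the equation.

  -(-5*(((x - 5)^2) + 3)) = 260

Step 1. [-(-5*(((x - 5)^2) + 3)) = 260] LHS negated; negate both sides ⇒ neg: -5*(((x - 5)^2) + 3) = -260.
Step 2. [-5*(((x - 5)^2) + 3) = -260] -5·(inner) — divide through by -5. So div: ((x - 5)^2) + 3 = 52.
Step 3. [((x - 5)^2) + 3 = 52] the outer +3 inverts by subtracting 3. So sub: (x - 5)^2 = 49.
Step 4. [(x - 5)^2 = 49] 49 ≥ 0, LHS is (·)² — take ±√. So sqrt: x - 5 = 7 or -7.
Step 5. [x - 5 = 7 or -7] the outer -5 inverts by adding 5 ⇒ sub: x = 12 or -2.

Answer: x ∈ {-2, 12}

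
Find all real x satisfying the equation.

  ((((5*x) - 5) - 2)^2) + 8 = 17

Step 1. [((((5*x) - 5) - 2)^2) + 8 = 17] subtract 8: x sits inside (… + 8). So sub: (((5*x) - 5) - 2)^2 = 9.
Step 2. [(((5*x) - 5) - 2)^2 = 9] √ both sides: 9 ≥ 0 gives two branches. So sqrt: ((5*x) - 5) - 2 = 3 or -3.
Step 3. [((5*x) - 5) - 2 = 3 or -3] add 2: x sits inside (… - 2), so sub: (5*x) - 5 = 5 or -1.
Step 4. [(5*x) - 5 = 5 or -1] the outer -5 inverts by adding 5. So sub: 5*x = 10 or 4.
Step 5. [5*x = 10 or 4] divide by the outer 5 ⇒ div: x = 2 or 4/5.

Answer: x ∈ {4/5, 2}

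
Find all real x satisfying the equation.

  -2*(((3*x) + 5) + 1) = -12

Step 1. [-2*(((3*x) + 5) + 1) = -12] leading coefficient -2: divide by -2. So div: ((3*x) + 5) + 1 = 6.
Step 2. [((3*x) + 5) + 1 = 6] 1 comes off first (subtract 1). So sub: (3*x) + 5 = 5.
Step 3. [(3*x) + 5 = 5] 5 comes off first (subtract 5) ⇒ sub: 3*x = 0.
Step 4. [3*x = 0] 3 out front; divide by 3 ⇒ div: x = 0.

Answer: x ∈ {0}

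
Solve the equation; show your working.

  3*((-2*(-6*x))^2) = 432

Step 1. [3*((-2*(-6*x))^2) = 432] leading coefficient 3: divide by 3, so div: (-2*(-6*x))^2 = 144.
Step 2. [(-2*(-6*x))^2 = 144] LHS squared, RHS 144 ≥ 0: apply √ (±). So sqrt: -2*(-6*x) = 12 or -12.
Step 3. [-2*(-6*x) = 12 or -12] -2·(inner) — divide through by -2. So div: -6*x = -6 or 6.
Step 4. [-6*x = -6 or 6] divide by the outer -6, so div: x = 1 or -1.

Answer: x ∈ {-1, 1}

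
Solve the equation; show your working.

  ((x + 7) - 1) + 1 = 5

Step 1. [((x + 7) - 1) + 1 = 5] subtract 1: x sits inside (… + 1), so sub: (x + 7) - 1 = 4.
Step 2. [(x + 7) - 1 = 4] -1 is outermost — add 1 both sides ⇒ sub: x + 7 = 5.
Step 3. [x + 7 = 5] peel the +7: subtract 7 from each side ⇒ sub: x = -2.

Answer: x ∈ {-2}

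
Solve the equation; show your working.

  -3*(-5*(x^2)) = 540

Step 1. [-3*(-5*(x^2)) = 540] -3·(inner) — divide through by -3, so div: -5*(x^2) = -180.
Step 2. [-5*(x^2) = -180] -5 out front; divide by -5 ⇒ div: x^2 = 36.
Step 3. [x^2 = 36] 36 ≥ 0, LHS is (·)² — take ±√, so sqrt: x = 6 or -6.

Answer: x ∈ {-6, 6}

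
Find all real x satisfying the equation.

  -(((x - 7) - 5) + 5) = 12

Step 1. [-(((x - 7) - 5) + 5) = 12] flip signs both sides, so neg: ((x - 7) - 5) + 5 = -12.
Step 2. [((x - 7) - 5) + 5 = -12] 5 comes off first (subtract 5), so sub: (x - 7) - 5 = -17.
Step 3. [(x - 7) - 5 = -17] add 5: x sits inside (… - 5). So sub: x - 7 = -12.
Step 4. [x - 7 = -12] the outer -7 inverts by adding 7. So sub: x = -5.

Answer: x ∈ {-5}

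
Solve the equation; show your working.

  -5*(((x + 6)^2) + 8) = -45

Step 1. [-5*(((x + 6)^2) + 8) = -45] divide by the outer -5 ⇒ div: ((x + 6)^2) + 8 = 9.
Step 2. [((x + 6)^2) + 8 = 9] +8 is outermost — subtract 8 both sides. So sub: (x + 6)^2 = 1.
Step 3. [(x + 6)^2 = 1] √ both sides: 1 ≥ 0 gives two branches ⇒ sqrt: x + 6 = 1 or -1.
Step 4. [x + 6 = 1 or -1] 6 comes off first (subtract 6). So sub: x = -5 or -7.

Answer: x ∈ {-7, -5}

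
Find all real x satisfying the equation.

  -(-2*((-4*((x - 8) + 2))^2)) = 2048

Step 1. [-(-2*((-4*((x - 8) + 2))^2)) = 2048] leading − — multiply by −1. So neg: -2*((-4*((x - 8) + 2))^2) = -2048.
Step 2. [-2*((-4*((x - 8) + 2))^2) = -2048] -2 out front; divide by -2. So div: (-4*((x - 8) + 2))^2 = 1024.
Step 3. [(-4*((x - 8) + 2))^2 = 1024] √ both sides: 1024 ≥ 0 gives two branches ⇒ sqrt: -4*((x - 8) + 2) = 32 or -32.
Step 4. [-4*((x - 8) + 2) = 32 or -32] -4 out front; divide by -4. So div: (x - 8) + 2 = -8 or 8.
Step 5. [(x - 8) + 2 = -8 or 8] subtract 2: x sits inside (… + 2) ⇒ sub: x - 8 = -10 or 6.
Step 6. [x - 8 = -10 or 6] 8 comes off first (add 8), so sub: x = -2 or 14.

Answer: x ∈ {-2, 14}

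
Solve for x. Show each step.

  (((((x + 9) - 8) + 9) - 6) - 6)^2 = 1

Step 1. [(((((x + 9) - 8) + 9) - 6) - 6)^2 = 1] √ both sides: 1 ≥ 0 gives two branches ⇒ sqrt: ((((x + 9) - 8) + 9) - 6) - 6 = 1 or -1.
Step 2. [((((x + 9) - 8) + 9) - 6) - 6 = 1 or -1] the outer -6 inverts by adding 6, so sub: (((x + 9) - 8) + 9) - 6 = 7 or 5.
Step 3. [(((x + 9) - 8) + 9) - 6 = 7 or 5] -6 is outermost — add 6 both sides. So sub: ((x + 9) - 8) + 9 = 13 or 11.
Step 4. [((x + 9) - 8) + 9 = 13 or 11] +9 is outermost — subtract 9 both sides, so sub: (x + 9) - 8 = 4 or 2.
Step 5. [(x + 9) - 8 = 4 or 2] add 8: x sits inside (… - 8). So sub: x + 9 = 12 or 10.
Step 6. [x + 9 = 12 or 10] 9 comes off first (subtract 9), so sub: x = 3 or 1.

Answer: x ∈ {1, 3}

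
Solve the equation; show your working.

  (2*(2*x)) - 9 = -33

Step 1. [(2*(2*x)) - 9 = -33] the outer -9 inverts by adding 9. So sub: 2*(2*x) = -24.
Step 2. [2*(2*x) = -24] divide by the outer 2, so div: 2*x = -12.
Step 3. [2*x = -12] leading coefficient 2: divide by 2, so div: x = -6.

Answer: x ∈ {-6}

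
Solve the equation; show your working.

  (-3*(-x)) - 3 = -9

Step 1. [(-3*(-x)) - 3 = -9] common factor -3 (LHS and -9) — divide through ⇒ factor: (-x) + 1 = 3.
Step 2. [(-x) + 1 = 3] peel the +1: subtract 1 from each side ⇒ sub: -x = 2.
Step 3. [-x = 2] LHS negated; negate both sides ⇒ neg: x = -2.

Answer: x ∈ {-2}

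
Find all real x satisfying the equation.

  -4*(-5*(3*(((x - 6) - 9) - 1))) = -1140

Step 1. [-4*(-5*(3*(((x - 6) - 9) - 1))) = -1140] -4·(inner) — divide through by -4 ⇒ div: -5*(3*(((x - 6) - 9) - 1)) = 285.
Step 2. [-5*(3*(((x - 6) - 9) - 1)) = 285] -5 out front; divide by -5 ⇒ div: 3*(((x - 6) - 9) - 1) = -57.
Step 3. [3*(((x - 6) - 9) - 1) = -57] 3·(inner) — divide through by 3. So div: ((x - 6) - 9) - 1 = -19.
Step 4. [((x - 6) - 9) - 1 = -19] the outer -1 inverts by adding 1 ⇒ sub: (x - 6) - 9 = -18.
Step 5. [(x - 6) - 9 = -18] 9 comes off first (add 9) ⇒ sub: x - 6 = -9.
Step 6. [x - 6 = -9] the outer -6 inverts by adding 6 ⇒ sub: x = -3.

Answer: x ∈ {-3}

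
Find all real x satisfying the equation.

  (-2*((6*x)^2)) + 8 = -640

Step 1. [(-2*((6*x)^2)) + 8 = -640] +8 is outermost — subtract 8 both sides, so sub: -2*((6*x)^2) = -648.
Step 2. [-2*((6*x)^2) = -648] LHS = -2·(…); ÷-2 both sides, so div: (6*x)^2 = 324.
Step 3. [(6*x)^2 = 324] √ both sides: 324 ≥ 0 gives two branches. So sqrt: 6*x = 18 or -18.
Step 4. [6*x = 18 or -18] divide by the outer 6 ⇒ div: x = 3 or -3.

Answer: x ∈ {-3, 3}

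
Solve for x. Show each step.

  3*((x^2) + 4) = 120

Step 1. [3*((x^2) + 4) = 120] LHS = 3·(…); ÷3 both sides. So div: (x^2) + 4 = 40.
Step 2. [(x^2) + 4 = 40] +4 is outermost — subtract 4 both sides, so sub: x^2 = 36.
Step 3. [x^2 = 36] 36 ≥ 0, LHS is (·)² — take ±√. So sqrt: x = 6 or -6.

Answer: x ∈ {-6, 6}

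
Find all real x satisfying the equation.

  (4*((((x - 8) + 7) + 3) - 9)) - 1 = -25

Step 1. [(4*((((x - 8) + 7) + 3) - 9)) - 1 = -25] peel the -1: add 1 from each side, so sub: 4*((((x - 8) + 7) + 3) - 9) = -24.
Step 2. [4*((((x - 8) + 7) + 3) - 9) = -24] LHS = 4·(…); ÷4 both sides ⇒ div: (((x - 8) + 7) + 3) - 9 = -6.
Step 3. [(((x - 8) + 7) + 3) - 9 = -6] the outer -9 inverts by adding 9. So sub: ((x - 8) + 7) + 3 = 3.
Step 4. [((x - 8) + 7) + 3 = 3] peel the +3: subtract 3 from each side. So sub: (x - 8) + 7 = 0.
Step 5. [(x - 8) + 7 = 0] peel the +7: subtract 7 from each side, so sub: x - 8 = -7.
Step 6. [x - 8 = -7] peel the -8: add 8 from each side, so sub: x = 1.

Answer: x ∈ {1}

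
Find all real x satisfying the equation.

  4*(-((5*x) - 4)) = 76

Step 1. [4*(-((5*x) - 4)) = 76] 4·(inner) — divide through by 4, so div: -((5*x) - 4) = 19.
Step 2. [-((5*x) - 4) = 19] flip signs both sides. So neg: (5*x) - 4 = -19.
Step 3. [(5*x) - 4 = -19] peel the -4: add 4 from each side, so sub: 5*x = -15.
Step 4. [5*x = -15] 5·(inner) — divide through by 5, so div: x = -3.

Answer: x ∈ {-3}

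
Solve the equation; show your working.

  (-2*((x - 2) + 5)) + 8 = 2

Step 1. [(-2*((x - 2) + 5)) + 8 = 2] +8 is outermost — subtract 8 both sides ⇒ sub: -2*((x - 2) + 5) = -6.
Step 2. [-2*((x - 2) + 5) = -6] leading coefficient -2: divide by -2 ⇒ div: (x - 2) + 5 = 3.
Step 3. [(x - 2) + 5 = 3] peel the +5: subtract 5 from each side ⇒ sub: x - 2 = -2.
Step 4. [x - 2 = -2] peel the -2: add 2 from each side, so sub: x = 0.

Answer: x ∈ {0}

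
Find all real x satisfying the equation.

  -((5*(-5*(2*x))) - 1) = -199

Step 1. [-((5*(-5*(2*x))) - 1) = -199] leading − — multiply by −1, so neg: (5*(-5*(2*x))) - 1 = 199.
Step 2. [(5*(-5*(2*x))) - 1 = 199] peel the -1: add 1 from each side, so sub: 5*(-5*(2*x)) = 200.
Step 3. [5*(-5*(2*x)) = 200] leading coefficient 5: divide by 5, so div: -5*(2*x) = 40.
Step 4. [-5*(2*x) = 40] -5·(inner) — divide through by -5, so div: 2*x = -8.
Step 5. [2*x = -8] LHS = 2·(…); ÷2 both sides. So div: x = -4.

Answer: x ∈ {-4}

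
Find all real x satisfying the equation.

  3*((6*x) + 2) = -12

Step 1. [3*((6*x) + 2) = -12] LHS = 3·(…); ÷3 both sides ⇒ div: (6*x) + 2 = -4.
Step 2. [(6*x) + 2 = -4] peel the +2: subtract 2 from each side. So sub: 6*x = -6.
Step 3. [6*x = -6] 6 out front; divide by 6 ⇒ div: x = -1.

Answer: x ∈ {-1}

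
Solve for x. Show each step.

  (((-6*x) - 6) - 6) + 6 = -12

Step 1. [(((-6*x) - 6) - 6) + 6 = -12] the outer +6 inverts by subtracting 6, so sub: ((-6*x) - 6) - 6 = -18.
Step 2. [((-6*x) - 6) - 6 = -18] -6 is outermost — add 6 both sides, so sub: (-6*x) - 6 = -12.
Step 3. [(-6*x) - 6 = -12] the outer -6 inverts by adding 6 ⇒ sub: -6*x = -6.
Step 4. [-6*x = -6] leading coefficient -6: divide by -6, so div: x = 1.

Answer: x ∈ {1}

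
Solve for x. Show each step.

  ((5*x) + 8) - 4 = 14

Step 1. [((5*x) + 8) - 4 = 14] 4 comes off first (add 4) ⇒ sub: (5*x) + 8 = 18.
Step 2. [(5*x) + 8 = 18] 8 comes off first (subtract 8), so sub: 5*x = 10.
Step 3. [5*x = 10] 5·(inner) — divide through by 5. So div: x = 2.

Answer: x ∈ {2}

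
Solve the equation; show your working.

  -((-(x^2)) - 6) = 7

Step 1. [-((-(x^2)) - 6) = 7] flip signs both sides ⇒ neg: (-(x^2)) - 6 = -7.
Step 2. [(-(x^2)) - 6 = -7] add 6: x sits inside (… - 6). So sub: -(x^2) = -1.
Step 3. [-(x^2) = -1] leading − — multiply by −1. So neg: x^2 = 1.
Step 4. [x^2 = 1] √ both sides: 1 ≥ 0 gives two branches ⇒ sqrt: x = 1 or -1.

Answer: x ∈ {-1, 1}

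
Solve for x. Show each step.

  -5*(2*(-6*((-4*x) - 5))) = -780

Step 1. [-5*(2*(-6*((-4*x) - 5))) = -780] LHS = -5·(…); ÷-5 both sides. So div: 2*(-6*((-4*x) - 5)) = 156.
Step 2. [2*(-6*((-4*x) - 5)) = 156] 2·(inner) — divide through by 2 ⇒ div: -6*((-4*x) - 5) = 78.
Step 3. [-6*((-4*x) - 5) = 78] -6·(inner) — divide through by -6 ⇒ div: (-4*x) - 5 = -13.
Step 4. [(-4*x) - 5 = -13] -5 is outermost — add 5 both sides. So sub: -4*x = -8.
Step 5. [-4*x = -8] leading coefficient -4: divide by -4, so div: x = 2.

Answer: x ∈ {2}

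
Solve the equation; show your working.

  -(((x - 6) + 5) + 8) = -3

Step 1. [-(((x - 6) + 5) + 8) = -3] LHS negated; negate both sides, so neg: ((x - 6) + 5) + 8 = 3.
Step 2. [((x - 6) + 5) + 8 = 3] peel the +8: subtract 8 from each side ⇒ sub: (x - 6) + 5 = -5.
Step 3. [(x - 6) + 5 = -5] subtract 5: x sits inside (… + 5), so sub: x - 6 = -10.
Step 4. [x - 6 = -10] peel the -6: add 6 from each side. So sub: x = -4.

Answer: x ∈ {-4}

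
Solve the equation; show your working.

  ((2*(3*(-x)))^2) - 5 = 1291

Step 1. [((2*(3*(-x)))^2) - 5 = 1291] add 5: x sits inside (… - 5) ⇒ sub: (2*(3*(-x)))^2 = 1296.
Step 2. [(2*(3*(-x)))^2 = 1296] 1296 ≥ 0, LHS is (·)² — take ±√ ⇒ sqrt: 2*(3*(-x)) = 36 or -36.
Step 3. [2*(3*(-x)) = 36 or -36] leading coefficient 2: divide by 2. So div: 3*(-x) = 18 or -18.
Step 4. [3*(-x) = 18 or -18] leading coefficient 3: divide by 3. So div: -x = 6 or -6.
Step 5. [-x = 6 or -6] LHS negated; negate both sides ⇒ neg: x = -6 or 6.

Answer: x ∈ {-6, 6}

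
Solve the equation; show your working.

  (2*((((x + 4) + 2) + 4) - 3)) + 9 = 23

Step 1. [(2*((((x + 4) + 2) + 4) - 3)) + 9 = 23] peel the +9: subtract 9 from each side, so sub: 2*((((x + 4) + 2) + 4) - 3) = 14.
Step 2. [2*((((x + 4) + 2) + 4) - 3) = 14] divide by the outer 2, so div: (((x + 4) + 2) + 4) - 3 = 7.
Step 3. [(((x + 4) + 2) + 4) - 3 = 7] add 3: x sits inside (… - 3) ⇒ sub: ((x + 4) + 2) + 4 = 10.
Step 4. [((x + 4) + 2) + 4 = 10] peel the +4: subtract 4 from each side. So sub: (x + 4) + 2 = 6.
Step 5. [(x + 4) + 2 = 6] peel the +2: subtract 2 from each side ⇒ sub: x + 4 = 4.
Step 6. [x + 4 = 4] 4 comes off first (subtract 4). So sub: x = 0.

Answer: x ∈ {0}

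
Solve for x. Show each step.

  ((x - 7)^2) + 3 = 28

Step 1. [((x - 7)^2) + 3 = 28] peel the +3: subtract 3 from each side ⇒ sub: (x - 7)^2 = 25.
Step 2. [(x - 7)^2 = 25] LHS squared, RHS 25 ≥ 0: apply √ (±), so sqrt: x - 7 = 5 or -5.
Step 3. [x - 7 = 5 or -5] add 7: x sits inside (… - 7), so sub: x = 12 or 2.

Answer: x ∈ {2, 12}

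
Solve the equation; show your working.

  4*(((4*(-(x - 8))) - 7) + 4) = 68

Step 1. [4*(((4*(-(x - 8))) - 7) + 4) = 68] 4 out front; divide by 4, so div: ((4*(-(x - 8))) - 7) + 4 = 17.
Step 2. [((4*(-(x - 8))) - 7) + 4 = 17] the outer +4 inverts by subtracting 4. So sub: (4*(-(x - 8))) - 7 = 13.
Step 3. [(4*(-(x - 8))) - 7 = 13] -7 is outermost — add 7 both sides, so sub: 4*(-(x - 8)) = 20.
Step 4. [4*(-(x - 8)) = 20] divide by the outer 4. So div: -(x - 8) = 5.
Step 5. [-(x - 8) = 5] LHS negated; negate both sides, so neg: x - 8 = -5.
Step 6. [x - 8 = -5] 8 comes off first (add 8). So sub: x = 3.

Answer: x ∈ {3}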